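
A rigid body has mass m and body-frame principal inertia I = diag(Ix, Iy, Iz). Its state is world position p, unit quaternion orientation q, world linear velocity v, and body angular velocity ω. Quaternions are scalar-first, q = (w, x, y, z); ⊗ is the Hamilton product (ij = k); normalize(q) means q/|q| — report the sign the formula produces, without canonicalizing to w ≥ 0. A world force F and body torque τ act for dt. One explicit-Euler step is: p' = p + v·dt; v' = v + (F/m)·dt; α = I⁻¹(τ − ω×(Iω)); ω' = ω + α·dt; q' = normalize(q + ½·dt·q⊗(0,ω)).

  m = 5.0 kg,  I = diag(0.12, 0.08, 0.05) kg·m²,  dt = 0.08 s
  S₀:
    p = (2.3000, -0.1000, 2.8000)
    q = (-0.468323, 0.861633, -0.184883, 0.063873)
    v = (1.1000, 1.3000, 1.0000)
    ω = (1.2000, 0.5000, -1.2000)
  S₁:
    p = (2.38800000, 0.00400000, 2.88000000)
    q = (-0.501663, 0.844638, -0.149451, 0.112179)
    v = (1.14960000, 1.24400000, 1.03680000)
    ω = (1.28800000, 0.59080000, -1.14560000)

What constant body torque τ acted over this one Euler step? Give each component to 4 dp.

rate change Δω = (0.08800000, 0.09080000, 0.05440000)
τ = I·(Δω/dt) + ω₀×(Iω₀) = (0.1500, -0.0100, 0.0100)

τ = (0.1500, -0.0100, 0.0100)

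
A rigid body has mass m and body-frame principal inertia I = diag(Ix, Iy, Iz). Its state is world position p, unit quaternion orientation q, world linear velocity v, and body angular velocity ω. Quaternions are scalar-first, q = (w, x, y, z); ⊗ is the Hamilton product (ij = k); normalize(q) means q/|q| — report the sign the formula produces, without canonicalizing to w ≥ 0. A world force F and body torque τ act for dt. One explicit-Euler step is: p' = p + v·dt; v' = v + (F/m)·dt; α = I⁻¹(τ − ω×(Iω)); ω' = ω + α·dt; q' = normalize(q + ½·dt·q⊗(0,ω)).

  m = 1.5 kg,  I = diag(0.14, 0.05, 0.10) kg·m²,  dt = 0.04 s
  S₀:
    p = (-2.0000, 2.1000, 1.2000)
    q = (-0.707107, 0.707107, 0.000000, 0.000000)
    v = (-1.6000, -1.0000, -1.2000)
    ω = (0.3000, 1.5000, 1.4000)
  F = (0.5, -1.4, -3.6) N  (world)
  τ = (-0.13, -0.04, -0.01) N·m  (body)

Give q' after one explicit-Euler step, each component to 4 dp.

q⊗(0,ω) = (-0.2121321, -0.2121321, -2.0506103, 0.0707107)
q + ½dt·q⊗(0,ω), renormalized = (-0.7107, 0.7023, -0.0410, 0.0014)

q' = (-0.7107, 0.7023, -0.0410, 0.0014)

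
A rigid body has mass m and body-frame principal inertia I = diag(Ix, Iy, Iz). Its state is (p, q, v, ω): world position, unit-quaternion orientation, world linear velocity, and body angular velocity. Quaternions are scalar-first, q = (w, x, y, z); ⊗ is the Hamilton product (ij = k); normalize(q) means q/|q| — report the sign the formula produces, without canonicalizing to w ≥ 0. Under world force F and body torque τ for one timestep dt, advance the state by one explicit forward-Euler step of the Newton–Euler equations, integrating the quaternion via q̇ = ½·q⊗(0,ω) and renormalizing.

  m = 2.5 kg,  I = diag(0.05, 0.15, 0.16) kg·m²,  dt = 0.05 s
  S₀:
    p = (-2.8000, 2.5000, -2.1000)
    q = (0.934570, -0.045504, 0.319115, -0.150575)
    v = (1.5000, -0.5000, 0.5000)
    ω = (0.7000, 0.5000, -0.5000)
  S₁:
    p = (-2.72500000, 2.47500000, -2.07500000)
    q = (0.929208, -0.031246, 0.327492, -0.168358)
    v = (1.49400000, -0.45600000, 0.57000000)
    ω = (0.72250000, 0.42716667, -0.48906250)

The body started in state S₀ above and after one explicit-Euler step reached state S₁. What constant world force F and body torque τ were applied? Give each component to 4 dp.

F = (-0.3000, 2.2000, 3.5000)
τ = (0.0200, -0.1800, 0.0700)

Δv = v₁−v₀ = (-0.00600000, 0.04400000, 0.07000000)
applied force F = (-0.3000, 2.2000, 3.5000)
Δω = ω₁−ω₀ = (0.02250000, -0.07283333, 0.01093750)
ω₀×(Iω₀) = (-0.0025, 0.0385, 0.0350)
I·α + gyro = (0.0200, -0.1800, 0.0700)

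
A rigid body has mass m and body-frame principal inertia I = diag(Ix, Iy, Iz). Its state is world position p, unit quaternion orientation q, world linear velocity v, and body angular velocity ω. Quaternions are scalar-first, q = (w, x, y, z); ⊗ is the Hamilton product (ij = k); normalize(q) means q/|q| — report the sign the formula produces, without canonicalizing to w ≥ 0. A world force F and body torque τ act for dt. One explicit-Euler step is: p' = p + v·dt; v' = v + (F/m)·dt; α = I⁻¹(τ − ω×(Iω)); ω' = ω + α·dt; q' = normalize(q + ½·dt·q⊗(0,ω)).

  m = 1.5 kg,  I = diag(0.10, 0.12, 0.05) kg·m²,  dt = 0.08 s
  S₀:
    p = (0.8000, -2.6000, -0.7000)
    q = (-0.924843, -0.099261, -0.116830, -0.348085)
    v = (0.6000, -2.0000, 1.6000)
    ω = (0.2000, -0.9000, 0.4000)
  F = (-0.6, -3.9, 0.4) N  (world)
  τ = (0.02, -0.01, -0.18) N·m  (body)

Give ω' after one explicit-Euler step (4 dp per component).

precession coupling ω×(Iω) = (0.0252, 0.0040, -0.0036)
(τ − ω×Iω)/I = (-0.0520, -0.1167, -3.5280)
ω + α·dt = (0.1958, -0.9093, 0.1178)

ω' = (0.1958, -0.9093, 0.1178)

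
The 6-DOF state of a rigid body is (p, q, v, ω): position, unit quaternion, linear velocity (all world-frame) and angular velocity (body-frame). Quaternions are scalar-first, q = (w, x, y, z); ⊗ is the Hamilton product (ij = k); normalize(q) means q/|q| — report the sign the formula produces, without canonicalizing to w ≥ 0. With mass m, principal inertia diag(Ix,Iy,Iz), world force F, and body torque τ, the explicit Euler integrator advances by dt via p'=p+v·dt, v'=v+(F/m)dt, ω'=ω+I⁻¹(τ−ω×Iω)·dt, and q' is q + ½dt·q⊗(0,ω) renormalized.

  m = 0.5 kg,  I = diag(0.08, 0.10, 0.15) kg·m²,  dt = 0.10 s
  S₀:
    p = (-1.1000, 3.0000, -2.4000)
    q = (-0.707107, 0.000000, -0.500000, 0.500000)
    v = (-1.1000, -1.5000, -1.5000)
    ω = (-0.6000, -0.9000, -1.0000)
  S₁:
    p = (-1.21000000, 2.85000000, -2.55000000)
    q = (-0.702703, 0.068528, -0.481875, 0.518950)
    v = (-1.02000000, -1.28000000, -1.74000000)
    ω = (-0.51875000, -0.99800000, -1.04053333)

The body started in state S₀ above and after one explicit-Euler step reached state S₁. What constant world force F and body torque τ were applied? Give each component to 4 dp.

velocity change Δv = (0.08000000, 0.22000000, -0.24000000)
applied force F = (0.4000, 1.1000, -1.2000)
rate change Δω = (0.08125000, -0.09800000, -0.04053333)
gyro term ω₀×Iω₀ = (0.0450, -0.0420, 0.0108)
τ = I·(Δω/dt) + ω₀×(Iω₀) = (0.1100, -0.1400, -0.0500)

F = (0.4000, 1.1000, -1.2000)
τ = (0.1100, -0.1400, -0.0500)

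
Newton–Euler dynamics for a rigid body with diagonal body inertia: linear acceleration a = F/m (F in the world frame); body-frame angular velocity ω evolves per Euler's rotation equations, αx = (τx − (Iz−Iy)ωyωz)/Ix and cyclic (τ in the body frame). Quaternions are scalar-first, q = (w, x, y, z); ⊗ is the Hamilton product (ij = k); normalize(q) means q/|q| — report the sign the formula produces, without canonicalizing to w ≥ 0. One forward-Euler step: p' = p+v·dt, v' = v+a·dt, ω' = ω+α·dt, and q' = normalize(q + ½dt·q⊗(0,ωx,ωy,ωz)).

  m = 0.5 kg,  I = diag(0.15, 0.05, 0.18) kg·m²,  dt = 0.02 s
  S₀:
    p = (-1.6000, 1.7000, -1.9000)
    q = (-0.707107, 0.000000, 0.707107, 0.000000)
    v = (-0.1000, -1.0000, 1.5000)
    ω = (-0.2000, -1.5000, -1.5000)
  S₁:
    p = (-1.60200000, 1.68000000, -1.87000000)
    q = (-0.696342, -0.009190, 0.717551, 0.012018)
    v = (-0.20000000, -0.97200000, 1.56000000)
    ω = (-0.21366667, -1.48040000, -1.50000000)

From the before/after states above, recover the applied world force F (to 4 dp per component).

F = (-2.5000, 0.7000, 1.5000)

Δv = v₁−v₀ = (-0.10000000, 0.02800000, 0.06000000)
F = m·Δv/dt = (-2.5000, 0.7000, 1.5000)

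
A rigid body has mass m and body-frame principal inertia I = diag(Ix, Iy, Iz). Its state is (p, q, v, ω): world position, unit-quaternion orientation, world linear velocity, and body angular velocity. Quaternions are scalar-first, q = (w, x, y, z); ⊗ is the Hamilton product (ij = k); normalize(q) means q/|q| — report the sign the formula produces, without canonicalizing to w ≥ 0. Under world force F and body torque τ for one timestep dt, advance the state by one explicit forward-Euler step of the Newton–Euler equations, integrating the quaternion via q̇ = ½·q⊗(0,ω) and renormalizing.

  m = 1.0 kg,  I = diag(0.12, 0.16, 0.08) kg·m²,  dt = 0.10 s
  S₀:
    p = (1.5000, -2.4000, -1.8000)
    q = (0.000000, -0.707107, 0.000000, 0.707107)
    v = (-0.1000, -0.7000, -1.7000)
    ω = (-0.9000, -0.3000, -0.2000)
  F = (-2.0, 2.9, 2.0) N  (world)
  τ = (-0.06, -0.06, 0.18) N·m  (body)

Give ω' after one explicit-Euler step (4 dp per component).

ω×(Iω) gyroscopic = (-0.0048, 0.0072, 0.0108)
(τ − ω×Iω)/I = (-0.4600, -0.4200, 2.1150)
new body rate ω' = (-0.9460, -0.3420, 0.0115)

ω' = (-0.9460, -0.3420, 0.0115)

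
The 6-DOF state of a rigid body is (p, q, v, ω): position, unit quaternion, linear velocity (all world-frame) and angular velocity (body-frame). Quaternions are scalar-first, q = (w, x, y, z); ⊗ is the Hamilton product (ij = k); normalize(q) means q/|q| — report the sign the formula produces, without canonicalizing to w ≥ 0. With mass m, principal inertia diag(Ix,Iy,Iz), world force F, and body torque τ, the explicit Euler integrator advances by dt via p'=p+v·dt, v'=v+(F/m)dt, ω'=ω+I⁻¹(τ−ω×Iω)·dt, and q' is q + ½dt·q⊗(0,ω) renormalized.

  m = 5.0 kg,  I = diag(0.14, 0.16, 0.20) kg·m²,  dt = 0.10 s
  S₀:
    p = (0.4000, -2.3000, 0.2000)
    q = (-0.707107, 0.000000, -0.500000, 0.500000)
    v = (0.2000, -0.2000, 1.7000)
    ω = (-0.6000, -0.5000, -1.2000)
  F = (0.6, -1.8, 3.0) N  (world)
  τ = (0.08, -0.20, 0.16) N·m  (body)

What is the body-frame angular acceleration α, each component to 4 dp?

α = (0.4000, -0.9800, 0.7700)

ω×(Iω) gyroscopic = (0.0240, -0.0432, 0.0060)
α = I⁻¹(τ − ω×Iω) = (0.4000, -0.9800, 0.7700)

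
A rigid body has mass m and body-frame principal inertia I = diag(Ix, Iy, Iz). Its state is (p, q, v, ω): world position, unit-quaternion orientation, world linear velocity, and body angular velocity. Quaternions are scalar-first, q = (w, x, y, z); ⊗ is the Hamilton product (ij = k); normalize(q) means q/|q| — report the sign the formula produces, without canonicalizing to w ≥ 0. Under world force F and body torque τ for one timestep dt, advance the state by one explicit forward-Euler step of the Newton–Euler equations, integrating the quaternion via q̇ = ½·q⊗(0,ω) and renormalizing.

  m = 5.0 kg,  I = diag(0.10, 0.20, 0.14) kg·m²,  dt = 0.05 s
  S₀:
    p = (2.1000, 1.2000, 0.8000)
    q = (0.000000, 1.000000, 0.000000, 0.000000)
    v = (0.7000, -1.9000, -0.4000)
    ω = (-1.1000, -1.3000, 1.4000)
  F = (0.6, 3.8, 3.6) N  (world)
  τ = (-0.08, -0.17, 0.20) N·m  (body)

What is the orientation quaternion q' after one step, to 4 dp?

q⊗(0,ω) = (1.1000000, 0.0000000, -1.4000000, -1.3000000)
q' = normalize(q + ½dt·q⊗(0,ω)) = (0.0275, 0.9985, -0.0349, -0.0325)

q' = (0.0275, 0.9985, -0.0349, -0.0325)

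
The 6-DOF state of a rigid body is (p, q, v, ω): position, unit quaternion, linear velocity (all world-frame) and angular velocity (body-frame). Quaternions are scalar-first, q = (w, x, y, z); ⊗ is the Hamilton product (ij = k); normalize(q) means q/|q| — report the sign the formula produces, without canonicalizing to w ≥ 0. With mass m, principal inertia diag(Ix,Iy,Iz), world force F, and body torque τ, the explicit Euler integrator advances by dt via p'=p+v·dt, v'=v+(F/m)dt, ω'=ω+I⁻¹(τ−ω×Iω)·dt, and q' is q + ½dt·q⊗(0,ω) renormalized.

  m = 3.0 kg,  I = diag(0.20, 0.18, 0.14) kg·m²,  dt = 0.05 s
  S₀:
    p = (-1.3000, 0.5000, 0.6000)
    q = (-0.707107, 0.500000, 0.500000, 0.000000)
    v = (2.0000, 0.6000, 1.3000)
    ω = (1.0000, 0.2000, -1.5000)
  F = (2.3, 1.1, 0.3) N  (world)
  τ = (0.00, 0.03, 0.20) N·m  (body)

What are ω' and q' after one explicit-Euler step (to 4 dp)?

gyro term ω×Iω = (0.0120, -0.0900, -0.0040)
angular accel α = (-0.0600, 0.6667, 1.4571)
ω + α·dt = (0.9970, 0.2333, -1.4271)
q⊗(0,ω) = (-0.6000000, -1.4571070, 0.6085786, 0.6606605)
q + ½dt·q⊗(0,ω), renormalized = (-0.7214, 0.4631, 0.5147, 0.0165)

ω' = (0.9970, 0.2333, -1.4271)
q' = (-0.7214, 0.4631, 0.5147, 0.0165)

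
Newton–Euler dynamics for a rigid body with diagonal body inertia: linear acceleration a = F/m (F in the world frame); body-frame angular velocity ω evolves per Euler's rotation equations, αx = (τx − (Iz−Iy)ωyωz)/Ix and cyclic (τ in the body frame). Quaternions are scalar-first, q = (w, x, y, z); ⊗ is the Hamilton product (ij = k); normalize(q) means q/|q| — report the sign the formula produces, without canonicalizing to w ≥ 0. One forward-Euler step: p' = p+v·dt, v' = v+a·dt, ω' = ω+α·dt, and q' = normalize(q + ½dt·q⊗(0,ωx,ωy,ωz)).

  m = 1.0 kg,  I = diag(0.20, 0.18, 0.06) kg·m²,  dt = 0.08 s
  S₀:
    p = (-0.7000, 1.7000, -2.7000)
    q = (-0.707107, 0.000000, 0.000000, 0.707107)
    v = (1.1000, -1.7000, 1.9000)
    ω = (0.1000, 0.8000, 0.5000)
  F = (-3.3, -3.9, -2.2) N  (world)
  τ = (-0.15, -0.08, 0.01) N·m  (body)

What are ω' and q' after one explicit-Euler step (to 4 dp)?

ω' = (0.0592, 0.7613, 0.5155)
q' = (-0.7207, -0.0254, -0.0198, 0.6925)

precession coupling ω×(Iω) = (-0.0480, 0.0070, -0.0016)
α = I⁻¹(τ − ω×Iω) = (-0.5100, -0.4833, 0.1933)
ω + α·dt = (0.0592, 0.7613, 0.5155)
q⊗(0,ω) = (-0.3535535, -0.6363963, -0.4949749, -0.3535535)
q' = normalize(q + ½dt·q⊗(0,ω)) = (-0.7207, -0.0254, -0.0198, 0.6925)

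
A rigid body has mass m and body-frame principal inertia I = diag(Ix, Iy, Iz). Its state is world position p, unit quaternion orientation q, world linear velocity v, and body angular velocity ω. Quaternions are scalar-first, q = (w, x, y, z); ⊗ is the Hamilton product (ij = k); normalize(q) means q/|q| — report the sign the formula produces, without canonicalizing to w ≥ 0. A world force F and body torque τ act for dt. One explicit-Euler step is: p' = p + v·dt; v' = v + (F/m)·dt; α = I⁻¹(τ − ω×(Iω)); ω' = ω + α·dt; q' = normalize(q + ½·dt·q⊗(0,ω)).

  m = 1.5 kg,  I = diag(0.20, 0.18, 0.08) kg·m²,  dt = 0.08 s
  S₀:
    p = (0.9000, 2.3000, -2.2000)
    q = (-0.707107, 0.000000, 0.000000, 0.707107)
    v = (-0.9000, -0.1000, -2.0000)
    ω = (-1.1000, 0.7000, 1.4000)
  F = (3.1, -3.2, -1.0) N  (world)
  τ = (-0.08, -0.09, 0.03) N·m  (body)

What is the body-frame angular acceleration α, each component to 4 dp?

α = (0.0900, 0.5267, 0.1825)

precession coupling ω×(Iω) = (-0.0980, -0.1848, 0.0154)
angular accel α = (0.0900, 0.5267, 0.1825)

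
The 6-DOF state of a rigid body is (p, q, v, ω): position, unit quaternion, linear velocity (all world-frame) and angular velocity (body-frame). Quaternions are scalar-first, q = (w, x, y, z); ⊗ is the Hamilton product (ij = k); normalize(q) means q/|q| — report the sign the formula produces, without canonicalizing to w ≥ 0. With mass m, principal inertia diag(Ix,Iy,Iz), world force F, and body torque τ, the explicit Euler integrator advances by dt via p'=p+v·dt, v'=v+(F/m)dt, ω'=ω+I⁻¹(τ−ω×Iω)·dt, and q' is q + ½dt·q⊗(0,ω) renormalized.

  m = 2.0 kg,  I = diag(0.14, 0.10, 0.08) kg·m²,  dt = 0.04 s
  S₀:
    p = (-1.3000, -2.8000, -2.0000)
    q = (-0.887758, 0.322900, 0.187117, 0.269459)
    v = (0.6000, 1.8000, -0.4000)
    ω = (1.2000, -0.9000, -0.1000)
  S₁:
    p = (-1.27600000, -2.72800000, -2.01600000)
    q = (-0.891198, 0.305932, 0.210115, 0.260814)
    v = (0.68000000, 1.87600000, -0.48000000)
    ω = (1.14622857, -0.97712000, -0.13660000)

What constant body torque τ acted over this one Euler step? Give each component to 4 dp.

ω₁ − ω₀ = (-0.05377143, -0.07712000, -0.03660000)
gyro term ω₀×Iω₀ = (-0.0018, -0.0072, 0.0432)
I·α + gyro = (-0.1900, -0.2000, -0.0300)

τ = (-0.1900, -0.2000, -0.0300)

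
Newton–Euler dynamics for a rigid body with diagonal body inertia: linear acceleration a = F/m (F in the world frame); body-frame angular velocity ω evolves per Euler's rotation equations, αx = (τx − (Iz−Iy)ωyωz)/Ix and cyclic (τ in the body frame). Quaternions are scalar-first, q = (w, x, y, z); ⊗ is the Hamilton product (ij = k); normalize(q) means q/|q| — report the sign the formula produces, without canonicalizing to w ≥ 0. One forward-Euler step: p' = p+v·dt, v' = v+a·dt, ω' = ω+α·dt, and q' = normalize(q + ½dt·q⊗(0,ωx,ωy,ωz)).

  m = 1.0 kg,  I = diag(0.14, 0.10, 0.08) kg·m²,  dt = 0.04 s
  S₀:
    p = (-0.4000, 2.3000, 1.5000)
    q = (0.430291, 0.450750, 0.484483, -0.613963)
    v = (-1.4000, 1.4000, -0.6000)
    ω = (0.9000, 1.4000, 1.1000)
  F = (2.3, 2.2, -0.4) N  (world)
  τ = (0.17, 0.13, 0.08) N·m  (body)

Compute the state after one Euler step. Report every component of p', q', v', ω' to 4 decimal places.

p' = (-0.4560, 2.3560, 1.4760)
q' = (0.4218, 0.4860, 0.4752, -0.6001)
v' = (-1.3080, 1.4880, -0.6160)
ω' = (0.9574, 1.4282, 1.1652)

linear accel F/m = (2.3000, 2.2000, -0.4000)
p' = p + v·dt = (-0.4560, 2.3560, 1.4760)
new velocity v' = (-1.3080, 1.4880, -0.6160)
(τ − ω×Iω)/I = (1.4343, 0.7060, 1.6300)
new body rate ω' = (0.9574, 1.4282, 1.1652)
q⊗(0,ω) = (-0.4085919, 1.7797414, -0.4459843, 0.6683354)
updated quaternion q' = (0.4218, 0.4860, 0.4752, -0.6001)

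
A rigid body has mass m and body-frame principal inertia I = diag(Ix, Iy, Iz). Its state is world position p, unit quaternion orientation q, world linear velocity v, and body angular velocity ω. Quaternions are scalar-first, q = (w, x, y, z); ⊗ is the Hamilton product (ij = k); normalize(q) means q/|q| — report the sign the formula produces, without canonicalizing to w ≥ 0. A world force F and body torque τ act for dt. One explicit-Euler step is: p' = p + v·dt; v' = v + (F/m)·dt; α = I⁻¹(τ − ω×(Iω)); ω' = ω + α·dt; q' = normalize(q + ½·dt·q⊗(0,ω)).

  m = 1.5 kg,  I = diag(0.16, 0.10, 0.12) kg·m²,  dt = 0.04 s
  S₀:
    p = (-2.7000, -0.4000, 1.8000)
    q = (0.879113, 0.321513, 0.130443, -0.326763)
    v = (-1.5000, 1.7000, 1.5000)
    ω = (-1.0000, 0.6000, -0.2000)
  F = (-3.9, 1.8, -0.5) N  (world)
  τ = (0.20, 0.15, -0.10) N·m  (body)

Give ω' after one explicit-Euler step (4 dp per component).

ω' = (-0.9494, 0.6568, -0.2453)

(τ − ω×Iω)/I = (1.2650, 1.4200, -1.1333)
ω' = ω + α·dt = (-0.9494, 0.6568, -0.2453)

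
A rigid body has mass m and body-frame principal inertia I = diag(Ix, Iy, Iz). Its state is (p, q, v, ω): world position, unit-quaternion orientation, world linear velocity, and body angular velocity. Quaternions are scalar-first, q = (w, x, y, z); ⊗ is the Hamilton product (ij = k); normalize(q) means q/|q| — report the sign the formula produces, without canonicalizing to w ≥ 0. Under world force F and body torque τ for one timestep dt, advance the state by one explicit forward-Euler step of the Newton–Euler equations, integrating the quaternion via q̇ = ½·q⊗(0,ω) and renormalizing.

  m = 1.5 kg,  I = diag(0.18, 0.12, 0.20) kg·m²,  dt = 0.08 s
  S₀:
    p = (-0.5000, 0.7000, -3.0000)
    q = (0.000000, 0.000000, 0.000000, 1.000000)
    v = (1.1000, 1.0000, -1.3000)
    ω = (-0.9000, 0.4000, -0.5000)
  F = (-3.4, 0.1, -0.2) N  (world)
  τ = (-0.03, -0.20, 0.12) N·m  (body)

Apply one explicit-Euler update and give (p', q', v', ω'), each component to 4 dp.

p' = p + v·dt = (-0.4120, 0.7800, -3.1040)
v' = v + a·dt = (0.9187, 1.0053, -1.3107)
α = I⁻¹(τ − ω×Iω) = (-0.0778, -1.5917, 0.4920)
new body rate ω' = (-0.9062, 0.2727, -0.4606)
Hamilton product q⊗(0,ω) = (0.5000000, -0.4000000, -0.9000000, 0.0000000)
q + ½dt·q⊗(0,ω), renormalized = (0.0200, -0.0160, -0.0360, 0.9990)

p' = (-0.4120, 0.7800, -3.1040)
q' = (0.0200, -0.0160, -0.0360, 0.9990)
v' = (0.9187, 1.0053, -1.3107)
ω' = (-0.9062, 0.2727, -0.4606)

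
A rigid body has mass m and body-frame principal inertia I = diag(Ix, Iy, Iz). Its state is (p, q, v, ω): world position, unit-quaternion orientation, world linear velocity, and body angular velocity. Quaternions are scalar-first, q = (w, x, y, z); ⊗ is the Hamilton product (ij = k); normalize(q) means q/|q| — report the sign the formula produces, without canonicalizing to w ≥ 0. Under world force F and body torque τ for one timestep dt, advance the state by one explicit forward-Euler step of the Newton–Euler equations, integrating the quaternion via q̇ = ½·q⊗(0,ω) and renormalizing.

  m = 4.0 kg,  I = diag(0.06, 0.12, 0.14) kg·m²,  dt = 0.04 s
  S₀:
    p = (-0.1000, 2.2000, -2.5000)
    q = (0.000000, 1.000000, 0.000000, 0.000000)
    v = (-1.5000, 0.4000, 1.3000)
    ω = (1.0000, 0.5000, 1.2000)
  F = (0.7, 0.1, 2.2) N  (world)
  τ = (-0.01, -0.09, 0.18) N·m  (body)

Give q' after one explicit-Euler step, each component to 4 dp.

q' = (-0.0200, 0.9995, -0.0240, 0.0100)

Hamilton product q⊗(0,ω) = (-1.0000000, 0.0000000, -1.2000000, 0.5000000)
updated quaternion q' = (-0.0200, 0.9995, -0.0240, 0.0100)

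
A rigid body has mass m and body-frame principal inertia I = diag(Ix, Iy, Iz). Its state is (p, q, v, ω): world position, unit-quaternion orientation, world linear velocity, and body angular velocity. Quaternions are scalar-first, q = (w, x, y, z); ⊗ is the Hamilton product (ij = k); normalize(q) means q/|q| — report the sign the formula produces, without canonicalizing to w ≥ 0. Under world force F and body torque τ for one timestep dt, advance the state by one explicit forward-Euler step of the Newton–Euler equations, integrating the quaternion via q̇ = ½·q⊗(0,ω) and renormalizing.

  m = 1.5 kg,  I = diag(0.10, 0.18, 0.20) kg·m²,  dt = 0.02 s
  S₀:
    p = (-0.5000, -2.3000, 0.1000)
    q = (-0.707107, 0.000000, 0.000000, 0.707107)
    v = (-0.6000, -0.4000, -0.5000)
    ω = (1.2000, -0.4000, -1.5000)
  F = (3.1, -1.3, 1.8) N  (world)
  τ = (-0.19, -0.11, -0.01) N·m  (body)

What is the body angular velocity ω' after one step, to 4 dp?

ω' = (1.1596, -0.4322, -1.4972)

ω×(Iω) gyroscopic = (0.0120, 0.1800, -0.0384)
α = I⁻¹(τ − ω×Iω) = (-2.0200, -1.6111, 0.1420)
ω' = ω + α·dt = (1.1596, -0.4322, -1.4972)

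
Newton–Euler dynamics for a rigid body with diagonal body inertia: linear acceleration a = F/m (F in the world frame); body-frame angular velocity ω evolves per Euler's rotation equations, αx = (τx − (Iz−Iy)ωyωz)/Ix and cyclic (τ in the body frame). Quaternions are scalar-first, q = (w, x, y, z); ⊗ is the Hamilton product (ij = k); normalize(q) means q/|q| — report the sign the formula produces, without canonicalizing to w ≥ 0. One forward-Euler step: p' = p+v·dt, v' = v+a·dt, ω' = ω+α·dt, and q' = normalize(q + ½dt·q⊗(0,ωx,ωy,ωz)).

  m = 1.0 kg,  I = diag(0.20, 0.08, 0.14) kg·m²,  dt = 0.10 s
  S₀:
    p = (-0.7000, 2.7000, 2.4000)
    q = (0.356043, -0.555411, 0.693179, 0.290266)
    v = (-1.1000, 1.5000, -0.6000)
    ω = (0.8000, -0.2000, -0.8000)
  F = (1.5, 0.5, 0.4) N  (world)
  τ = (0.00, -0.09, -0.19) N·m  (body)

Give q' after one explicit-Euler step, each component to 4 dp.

q⊗(0,ω) = (0.8151774, -0.2116556, -0.2833246, -0.7282954)
q + ½dt·q⊗(0,ω), renormalized = (0.3961, -0.5651, 0.6779, 0.2534)

q' = (0.3961, -0.5651, 0.6779, 0.2534)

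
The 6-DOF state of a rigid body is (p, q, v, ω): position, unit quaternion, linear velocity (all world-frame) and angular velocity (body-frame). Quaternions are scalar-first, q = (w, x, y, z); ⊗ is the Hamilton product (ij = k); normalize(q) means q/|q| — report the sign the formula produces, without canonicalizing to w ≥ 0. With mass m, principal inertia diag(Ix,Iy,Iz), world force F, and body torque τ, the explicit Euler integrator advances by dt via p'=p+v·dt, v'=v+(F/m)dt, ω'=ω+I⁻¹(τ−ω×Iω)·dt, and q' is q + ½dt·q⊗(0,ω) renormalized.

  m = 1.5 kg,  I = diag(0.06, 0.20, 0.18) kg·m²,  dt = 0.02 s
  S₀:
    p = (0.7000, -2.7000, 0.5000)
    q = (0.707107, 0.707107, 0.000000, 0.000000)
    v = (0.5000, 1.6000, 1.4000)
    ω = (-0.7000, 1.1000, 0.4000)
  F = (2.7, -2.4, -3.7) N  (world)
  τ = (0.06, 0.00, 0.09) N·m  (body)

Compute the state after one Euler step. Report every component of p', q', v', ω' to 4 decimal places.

new position p' = (0.7100, -2.6680, 0.5280)
v + (F/m)dt = (0.5360, 1.5680, 1.3507)
ω×(Iω) gyroscopic = (-0.0088, 0.0336, -0.1078)
α = I⁻¹(τ − ω×Iω) = (1.1467, -0.1680, 1.0989)
new body rate ω' = (-0.6771, 1.0966, 0.4220)
2q̇ = q⊗(0,ω) = (0.4949749, -0.4949749, 0.4949749, 1.0606605)
q + ½dt·q⊗(0,ω), renormalized = (0.7120, 0.7021, 0.0049, 0.0106)

p' = (0.7100, -2.6680, 0.5280)
q' = (0.7120, 0.7021, 0.0049, 0.0106)
v' = (0.5360, 1.5680, 1.3507)
ω' = (-0.6771, 1.0966, 0.4220)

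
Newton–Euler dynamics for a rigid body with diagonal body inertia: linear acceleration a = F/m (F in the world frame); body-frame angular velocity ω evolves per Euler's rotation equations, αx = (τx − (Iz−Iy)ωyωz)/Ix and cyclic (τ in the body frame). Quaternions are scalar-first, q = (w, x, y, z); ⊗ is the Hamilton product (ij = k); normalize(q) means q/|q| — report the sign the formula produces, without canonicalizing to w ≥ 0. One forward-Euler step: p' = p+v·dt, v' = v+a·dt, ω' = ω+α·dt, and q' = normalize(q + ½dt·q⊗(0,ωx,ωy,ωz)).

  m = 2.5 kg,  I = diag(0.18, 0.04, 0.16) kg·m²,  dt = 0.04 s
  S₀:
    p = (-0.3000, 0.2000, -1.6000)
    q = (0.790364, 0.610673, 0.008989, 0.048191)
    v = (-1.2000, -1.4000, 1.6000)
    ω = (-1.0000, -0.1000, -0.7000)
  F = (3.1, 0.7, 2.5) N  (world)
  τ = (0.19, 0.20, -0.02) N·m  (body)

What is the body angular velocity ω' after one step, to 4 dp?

ω' = (-0.9596, 0.0860, -0.7015)

ω×(Iω) gyroscopic = (0.0084, 0.0140, -0.0140)
(τ − ω×Iω)/I = (1.0089, 4.6500, -0.0375)
new body rate ω' = (-0.9596, 0.0860, -0.7015)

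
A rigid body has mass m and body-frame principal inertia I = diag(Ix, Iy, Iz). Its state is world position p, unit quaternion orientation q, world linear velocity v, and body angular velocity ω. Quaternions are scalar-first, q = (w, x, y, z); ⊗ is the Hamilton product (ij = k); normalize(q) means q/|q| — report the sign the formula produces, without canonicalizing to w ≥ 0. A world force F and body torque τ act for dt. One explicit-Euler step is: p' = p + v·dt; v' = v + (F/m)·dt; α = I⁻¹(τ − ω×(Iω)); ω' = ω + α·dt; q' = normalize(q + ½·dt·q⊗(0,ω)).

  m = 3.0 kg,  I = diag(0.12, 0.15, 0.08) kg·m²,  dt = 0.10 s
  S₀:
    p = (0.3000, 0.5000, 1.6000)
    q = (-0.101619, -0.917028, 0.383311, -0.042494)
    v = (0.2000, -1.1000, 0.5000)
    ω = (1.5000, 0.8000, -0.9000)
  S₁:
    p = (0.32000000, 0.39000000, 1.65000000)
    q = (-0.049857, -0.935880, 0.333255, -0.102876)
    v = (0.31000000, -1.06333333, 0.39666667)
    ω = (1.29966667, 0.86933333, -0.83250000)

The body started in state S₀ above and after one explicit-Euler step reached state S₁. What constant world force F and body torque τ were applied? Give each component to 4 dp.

Δv = v₁−v₀ = (0.11000000, 0.03666667, -0.10333333)
F = m·Δv/dt = (3.3000, 1.1000, -3.1000)
rate change Δω = (-0.20033333, 0.06933333, 0.06750000)
applied torque τ = (-0.1900, 0.0500, 0.0900)

F = (3.3000, 1.1000, -3.1000)
τ = (-0.1900, 0.0500, 0.0900)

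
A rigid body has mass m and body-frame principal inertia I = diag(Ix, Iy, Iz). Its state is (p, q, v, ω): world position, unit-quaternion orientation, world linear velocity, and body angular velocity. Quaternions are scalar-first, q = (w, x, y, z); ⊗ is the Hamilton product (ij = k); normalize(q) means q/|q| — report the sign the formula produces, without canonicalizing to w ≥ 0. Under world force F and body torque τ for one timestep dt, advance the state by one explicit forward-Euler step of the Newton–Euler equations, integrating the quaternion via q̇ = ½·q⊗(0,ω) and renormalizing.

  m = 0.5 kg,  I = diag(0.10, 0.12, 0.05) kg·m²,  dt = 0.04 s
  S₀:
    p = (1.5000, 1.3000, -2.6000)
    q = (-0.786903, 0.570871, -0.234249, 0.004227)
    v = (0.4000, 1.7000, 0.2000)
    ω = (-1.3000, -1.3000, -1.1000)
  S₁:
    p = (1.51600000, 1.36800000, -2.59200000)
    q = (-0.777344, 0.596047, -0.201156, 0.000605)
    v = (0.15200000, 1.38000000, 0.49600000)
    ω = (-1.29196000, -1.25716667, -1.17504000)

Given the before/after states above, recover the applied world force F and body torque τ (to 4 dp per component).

F = (-3.1000, -4.0000, 3.7000)
τ = (-0.0800, 0.2000, -0.0600)

v₁ − v₀ = (-0.24800000, -0.32000000, 0.29600000)
m·(v₁−v₀)/dt = (-3.1000, -4.0000, 3.7000)
Δω = ω₁−ω₀ = (0.00804000, 0.04283333, -0.07504000)
precession coupling = (-0.1001, 0.0715, 0.0338)
I·α + gyro = (-0.0800, 0.2000, -0.0600)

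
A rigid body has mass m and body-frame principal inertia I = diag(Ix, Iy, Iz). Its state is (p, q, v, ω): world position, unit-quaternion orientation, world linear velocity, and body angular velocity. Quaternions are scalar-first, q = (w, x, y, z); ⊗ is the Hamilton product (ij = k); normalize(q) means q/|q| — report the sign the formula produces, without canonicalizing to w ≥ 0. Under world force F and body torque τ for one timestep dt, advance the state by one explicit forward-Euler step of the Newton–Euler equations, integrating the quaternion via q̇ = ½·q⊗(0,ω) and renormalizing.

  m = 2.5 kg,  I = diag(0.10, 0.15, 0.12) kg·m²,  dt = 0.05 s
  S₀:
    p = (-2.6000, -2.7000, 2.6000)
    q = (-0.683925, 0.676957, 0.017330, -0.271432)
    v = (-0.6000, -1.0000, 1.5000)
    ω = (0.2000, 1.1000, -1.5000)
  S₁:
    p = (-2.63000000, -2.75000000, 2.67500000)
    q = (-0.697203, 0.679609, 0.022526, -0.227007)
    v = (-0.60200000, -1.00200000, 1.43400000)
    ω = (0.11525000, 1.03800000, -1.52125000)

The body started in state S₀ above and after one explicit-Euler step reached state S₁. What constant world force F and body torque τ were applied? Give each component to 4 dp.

Δω = ω₁−ω₀ = (-0.08475000, -0.06200000, -0.02125000)
ω₀×(Iω₀) = (0.0495, 0.0060, 0.0110)
τ = I·(Δω/dt) + ω₀×(Iω₀) = (-0.1200, -0.1800, -0.0400)
v₁ − v₀ = (-0.00200000, -0.00200000, -0.06600000)
applied force F = (-0.1000, -0.1000, -3.3000)

F = (-0.1000, -0.1000, -3.3000)
τ = (-0.1200, -0.1800, -0.0400)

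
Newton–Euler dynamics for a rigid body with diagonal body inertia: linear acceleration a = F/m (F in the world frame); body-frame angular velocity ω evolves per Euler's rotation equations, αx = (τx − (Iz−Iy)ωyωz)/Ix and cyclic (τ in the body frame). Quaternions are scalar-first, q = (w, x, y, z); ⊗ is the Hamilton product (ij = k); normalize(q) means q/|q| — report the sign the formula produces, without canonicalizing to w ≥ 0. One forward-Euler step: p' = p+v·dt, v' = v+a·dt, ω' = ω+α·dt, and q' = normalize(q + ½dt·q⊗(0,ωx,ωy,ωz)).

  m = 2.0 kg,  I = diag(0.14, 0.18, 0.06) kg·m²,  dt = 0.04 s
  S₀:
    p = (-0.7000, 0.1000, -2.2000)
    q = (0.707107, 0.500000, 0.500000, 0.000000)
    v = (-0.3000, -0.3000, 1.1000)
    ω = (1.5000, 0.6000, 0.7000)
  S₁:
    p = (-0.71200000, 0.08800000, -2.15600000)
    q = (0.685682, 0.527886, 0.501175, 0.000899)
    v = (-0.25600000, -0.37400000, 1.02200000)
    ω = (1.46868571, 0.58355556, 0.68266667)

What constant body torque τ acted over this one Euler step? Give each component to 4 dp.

rate change Δω = (-0.03131429, -0.01644444, -0.01733333)
gyro term ω₀×Iω₀ = (-0.0504, 0.0840, 0.0360)
I·α + gyro = (-0.1600, 0.0100, 0.0100)

τ = (-0.1600, 0.0100, 0.0100)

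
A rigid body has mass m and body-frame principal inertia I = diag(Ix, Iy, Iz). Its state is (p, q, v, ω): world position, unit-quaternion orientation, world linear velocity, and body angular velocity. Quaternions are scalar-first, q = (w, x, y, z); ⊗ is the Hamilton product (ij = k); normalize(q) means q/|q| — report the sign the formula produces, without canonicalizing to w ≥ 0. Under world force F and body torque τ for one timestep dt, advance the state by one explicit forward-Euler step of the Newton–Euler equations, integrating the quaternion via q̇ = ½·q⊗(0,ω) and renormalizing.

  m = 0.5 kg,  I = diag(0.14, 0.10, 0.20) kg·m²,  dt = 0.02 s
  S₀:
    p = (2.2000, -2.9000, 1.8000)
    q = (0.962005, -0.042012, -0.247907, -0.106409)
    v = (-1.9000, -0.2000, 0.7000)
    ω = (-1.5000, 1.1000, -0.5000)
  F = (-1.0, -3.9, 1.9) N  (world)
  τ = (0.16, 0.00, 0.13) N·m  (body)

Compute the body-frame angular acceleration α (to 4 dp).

precession coupling ω×(Iω) = (-0.0550, -0.0450, 0.0660)
angular accel α = (1.5357, 0.4500, 0.3200)

α = (1.5357, 0.4500, 0.3200)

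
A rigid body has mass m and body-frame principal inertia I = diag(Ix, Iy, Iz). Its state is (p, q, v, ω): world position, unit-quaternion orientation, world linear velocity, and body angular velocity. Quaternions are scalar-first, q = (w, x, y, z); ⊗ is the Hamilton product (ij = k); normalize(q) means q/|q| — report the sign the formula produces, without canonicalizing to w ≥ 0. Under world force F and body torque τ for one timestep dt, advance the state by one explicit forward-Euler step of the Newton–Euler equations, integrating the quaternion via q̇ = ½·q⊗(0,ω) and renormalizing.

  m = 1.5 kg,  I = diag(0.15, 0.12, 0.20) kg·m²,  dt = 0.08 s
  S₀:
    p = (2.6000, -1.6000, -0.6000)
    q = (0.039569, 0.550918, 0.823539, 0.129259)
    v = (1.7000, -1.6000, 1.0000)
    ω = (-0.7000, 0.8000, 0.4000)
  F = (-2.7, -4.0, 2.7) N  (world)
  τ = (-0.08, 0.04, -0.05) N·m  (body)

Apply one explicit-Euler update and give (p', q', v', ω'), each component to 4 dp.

p' = (2.7360, -1.7280, -0.5200)
q' = (0.0265, 0.5583, 0.8115, 0.1704)
v' = (1.5560, -1.8133, 1.1440)
ω' = (-0.7563, 0.8173, 0.3733)

p' = p + v·dt = (2.7360, -1.7280, -0.5200)
v' = v + a·dt = (1.5560, -1.8133, 1.1440)
angular accel α = (-0.7040, 0.2167, -0.3340)
ω + α·dt = (-0.7563, 0.8173, 0.3733)
q⊗(0,ω) = (-0.3248922, 0.1983101, -0.2791933, 1.0330393)
q' = normalize(q + ½dt·q⊗(0,ω)) = (0.0265, 0.5583, 0.8115, 0.1704)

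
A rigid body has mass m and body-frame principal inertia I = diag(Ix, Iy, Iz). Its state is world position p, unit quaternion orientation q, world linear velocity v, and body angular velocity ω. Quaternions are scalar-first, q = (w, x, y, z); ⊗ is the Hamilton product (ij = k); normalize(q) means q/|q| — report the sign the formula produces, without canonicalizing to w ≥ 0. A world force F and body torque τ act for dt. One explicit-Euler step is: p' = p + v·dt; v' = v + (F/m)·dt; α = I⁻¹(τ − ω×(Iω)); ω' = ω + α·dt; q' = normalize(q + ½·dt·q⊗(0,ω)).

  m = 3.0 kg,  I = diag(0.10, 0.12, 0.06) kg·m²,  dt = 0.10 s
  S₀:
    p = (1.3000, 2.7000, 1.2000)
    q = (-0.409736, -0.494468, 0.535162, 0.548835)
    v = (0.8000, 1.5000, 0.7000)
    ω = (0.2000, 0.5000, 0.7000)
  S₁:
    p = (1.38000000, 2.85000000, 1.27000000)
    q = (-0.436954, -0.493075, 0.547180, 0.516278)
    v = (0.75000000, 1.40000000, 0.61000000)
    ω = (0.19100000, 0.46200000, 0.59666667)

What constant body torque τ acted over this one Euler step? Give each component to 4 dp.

Δω = ω₁−ω₀ = (-0.00900000, -0.03800000, -0.10333333)
ω₀×(Iω₀) = (-0.0210, 0.0056, 0.0020)
τ = I·(Δω/dt) + ω₀×(Iω₀) = (-0.0300, -0.0400, -0.0600)

τ = (-0.0300, -0.0400, -0.0600)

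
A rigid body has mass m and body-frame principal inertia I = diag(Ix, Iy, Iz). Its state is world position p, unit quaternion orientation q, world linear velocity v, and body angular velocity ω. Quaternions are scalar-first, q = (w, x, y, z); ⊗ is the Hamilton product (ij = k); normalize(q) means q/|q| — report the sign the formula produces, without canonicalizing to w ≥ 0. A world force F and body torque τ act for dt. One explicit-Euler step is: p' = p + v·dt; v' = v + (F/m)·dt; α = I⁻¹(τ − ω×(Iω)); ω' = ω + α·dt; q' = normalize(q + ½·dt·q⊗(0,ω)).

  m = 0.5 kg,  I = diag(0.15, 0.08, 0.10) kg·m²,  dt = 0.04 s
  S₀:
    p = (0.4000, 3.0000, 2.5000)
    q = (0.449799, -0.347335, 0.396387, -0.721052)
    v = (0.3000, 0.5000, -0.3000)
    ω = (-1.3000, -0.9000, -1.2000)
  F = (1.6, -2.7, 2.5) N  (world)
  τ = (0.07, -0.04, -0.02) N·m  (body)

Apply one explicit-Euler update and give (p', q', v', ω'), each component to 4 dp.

p' = (0.4120, 3.0200, 2.4880)
q' = (0.4303, -0.3812, 0.3984, -0.7147)
v' = (0.4280, 0.2840, -0.1000)
ω' = (-1.2871, -0.9590, -1.1752)

angular accel α = (0.3227, -1.4750, 0.6190)
new body rate ω' = (-1.2871, -0.9590, -1.1752)
q⊗(0,ω) = (-0.9600496, -1.7093499, 0.1157465, 0.2881458)
q + ½dt·q⊗(0,ω), renormalized = (0.4303, -0.3812, 0.3984, -0.7147)
p + v·dt = (0.4120, 3.0200, 2.4880)
new velocity v' = (0.4280, 0.2840, -0.1000)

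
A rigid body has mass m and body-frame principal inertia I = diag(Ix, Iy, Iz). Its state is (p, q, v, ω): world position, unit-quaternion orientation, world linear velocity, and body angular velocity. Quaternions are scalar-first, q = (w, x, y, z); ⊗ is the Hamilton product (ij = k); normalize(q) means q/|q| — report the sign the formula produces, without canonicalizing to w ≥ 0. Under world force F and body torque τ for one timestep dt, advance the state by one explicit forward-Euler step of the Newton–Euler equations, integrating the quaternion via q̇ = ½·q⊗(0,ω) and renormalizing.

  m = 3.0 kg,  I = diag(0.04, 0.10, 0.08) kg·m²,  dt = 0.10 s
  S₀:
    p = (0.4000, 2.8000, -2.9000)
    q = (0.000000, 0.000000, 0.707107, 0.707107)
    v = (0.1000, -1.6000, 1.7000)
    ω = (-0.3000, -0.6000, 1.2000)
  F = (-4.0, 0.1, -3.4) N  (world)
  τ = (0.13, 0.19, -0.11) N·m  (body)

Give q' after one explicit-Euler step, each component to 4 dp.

2q̇ = q⊗(0,ω) = (-0.4242642, 1.2727926, -0.2121321, 0.2121321)
q + ½dt·q⊗(0,ω), renormalized = (-0.0212, 0.0635, 0.6949, 0.7160)

q' = (-0.0212, 0.0635, 0.6949, 0.7160)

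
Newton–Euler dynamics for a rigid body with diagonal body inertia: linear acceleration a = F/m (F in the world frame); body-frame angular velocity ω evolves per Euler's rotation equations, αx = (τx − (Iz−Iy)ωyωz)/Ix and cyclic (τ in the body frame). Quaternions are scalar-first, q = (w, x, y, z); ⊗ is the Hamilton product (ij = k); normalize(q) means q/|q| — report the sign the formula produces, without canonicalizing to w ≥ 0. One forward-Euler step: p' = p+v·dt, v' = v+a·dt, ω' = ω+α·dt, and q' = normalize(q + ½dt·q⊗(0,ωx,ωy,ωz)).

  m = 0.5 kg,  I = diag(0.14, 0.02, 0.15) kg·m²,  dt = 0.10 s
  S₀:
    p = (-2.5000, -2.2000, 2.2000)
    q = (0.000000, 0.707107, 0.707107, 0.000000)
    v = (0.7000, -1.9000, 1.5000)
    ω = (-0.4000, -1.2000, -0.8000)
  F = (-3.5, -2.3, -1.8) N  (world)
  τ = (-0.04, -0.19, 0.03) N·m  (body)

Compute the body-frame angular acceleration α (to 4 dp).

α = (-1.1771, -9.3400, 0.5840)

ω×(Iω) gyroscopic = (0.1248, -0.0032, -0.0576)
(τ − ω×Iω)/I = (-1.1771, -9.3400, 0.5840)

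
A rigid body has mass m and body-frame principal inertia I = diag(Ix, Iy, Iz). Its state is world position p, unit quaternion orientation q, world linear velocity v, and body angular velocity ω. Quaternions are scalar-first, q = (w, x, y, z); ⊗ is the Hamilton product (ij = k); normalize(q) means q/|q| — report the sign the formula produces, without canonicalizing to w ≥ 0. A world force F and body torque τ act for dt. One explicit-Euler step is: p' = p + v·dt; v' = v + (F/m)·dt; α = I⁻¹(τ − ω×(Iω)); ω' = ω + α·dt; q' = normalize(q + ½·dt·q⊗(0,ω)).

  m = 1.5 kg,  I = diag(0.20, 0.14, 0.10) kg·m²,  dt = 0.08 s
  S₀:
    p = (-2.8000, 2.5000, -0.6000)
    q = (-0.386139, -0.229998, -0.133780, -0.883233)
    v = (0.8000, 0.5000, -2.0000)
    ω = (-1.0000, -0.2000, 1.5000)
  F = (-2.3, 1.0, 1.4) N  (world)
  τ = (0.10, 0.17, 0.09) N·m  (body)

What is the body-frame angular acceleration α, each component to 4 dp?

precession coupling ω×(Iω) = (0.0120, -0.1500, -0.0120)
(τ − ω×Iω)/I = (0.4400, 2.2857, 1.0200)

α = (0.4400, 2.2857, 1.0200)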